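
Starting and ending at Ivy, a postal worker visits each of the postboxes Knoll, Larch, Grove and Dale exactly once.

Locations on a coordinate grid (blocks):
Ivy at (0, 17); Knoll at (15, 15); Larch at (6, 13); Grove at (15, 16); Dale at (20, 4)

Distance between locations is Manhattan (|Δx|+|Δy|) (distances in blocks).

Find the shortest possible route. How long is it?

There are 12 distinct closed tours to check (reversals are equivalent).
Ivy→Knoll→Larch→Grove→Dale→Ivy: 17+11+12+17+33 = 90
Ivy→Knoll→Larch→Dale→Grove→Ivy: 17+11+23+17+16 = 84
Ivy→Knoll→Grove→Larch→Dale→Ivy: 17+1+12+23+33 = 86
Ivy→Knoll→Grove→Dale→Larch→Ivy: 17+1+17+23+10 = 68
Ivy→Knoll→Dale→Larch→Grove→Ivy: 17+16+23+12+16 = 84
Ivy→Knoll→Dale→Grove→Larch→Ivy: 17+16+17+12+10 = 72
Ivy→Larch→Knoll→Grove→Dale→Ivy: 10+11+1+17+33 = 72
Ivy→Larch→Knoll→Dale→Grove→Ivy: 10+11+16+17+16 = 70
Ivy→Larch→Grove→Knoll→Dale→Ivy: 10+12+1+16+33 = 72
Ivy→Larch→Dale→Knoll→Grove→Ivy: 10+23+16+1+16 = 66
Ivy→Grove→Knoll→Larch→Dale→Ivy: 16+1+11+23+33 = 84
Ivy→Grove→Larch→Knoll→Dale→Ivy: 16+12+11+16+33 = 88
The minimum is 66.
One optimal route: Ivy → Larch → Dale → Knoll → Grove → Ivy (or its reverse).

Shortest round trip = 66 blocks.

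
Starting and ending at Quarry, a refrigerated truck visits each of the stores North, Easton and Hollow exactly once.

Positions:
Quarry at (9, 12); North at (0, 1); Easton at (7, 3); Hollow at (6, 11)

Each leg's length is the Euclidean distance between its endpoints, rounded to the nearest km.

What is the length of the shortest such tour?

Minimum total distance: 31 km.

With 3 stops there are 3!/2 = 3 distinct round trips (a route and its reverse cost the same).
Quarry-North-Easton-Hollow-Quarry: 14+7+8+3 = 32
Quarry-North-Hollow-Easton-Quarry: 14+12+8+9 = 43
Quarry-Easton-North-Hollow-Quarry: 9+7+12+3 = 31
The minimum is 31.
One optimal route: Quarry → Easton → North → Hollow → Quarry (or its reverse).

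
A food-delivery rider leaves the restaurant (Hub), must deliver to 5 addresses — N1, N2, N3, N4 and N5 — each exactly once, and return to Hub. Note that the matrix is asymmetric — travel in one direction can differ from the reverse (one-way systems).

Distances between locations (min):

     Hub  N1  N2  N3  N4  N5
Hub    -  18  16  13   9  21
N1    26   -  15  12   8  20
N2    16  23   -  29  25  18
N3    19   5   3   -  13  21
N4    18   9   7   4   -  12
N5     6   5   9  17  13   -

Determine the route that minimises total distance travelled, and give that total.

57 min — the shortest possible round trip.

Hub - N1 - N2 - N3 - N4 - N5 - Hub: 18+15+29+13+12+6 = 93
Hub - N1 - N2 - N3 - N5 - N4 - Hub: 18+15+29+21+13+18 = 114
Hub - N1 - N2 - N4 - N3 - N5 - Hub: 18+15+25+4+21+6 = 89
Hub - N1 - N2 - N4 - N5 - N3 - Hub: 18+15+25+12+17+19 = 106
Hub - N1 - N2 - N5 - N3 - N4 - Hub: 18+15+18+17+13+18 = 99
Hub - N1 - N2 - N5 - N4 - N3 - Hub: 18+15+18+13+4+19 = 87
Hub - N1 - N3 - N2 - N4 - N5 - Hub: 18+12+3+25+12+6 = 76
Hub - N1 - N3 - N2 - N5 - N4 - Hub: 18+12+3+18+13+18 = 82
Hub - N1 - N3 - N4 - N2 - N5 - Hub: 18+12+13+7+18+6 = 74
Hub - N1 - N3 - N4 - N5 - N2 - Hub: 18+12+13+12+9+16 = 80
Hub - N1 - N3 - N5 - N2 - N4 - Hub: 18+12+21+9+25+18 = 103
Hub - N1 - N3 - N5 - N4 - N2 - Hub: 18+12+21+13+7+16 = 87
Hub - N1 - N4 - N2 - N3 - N5 - Hub: 18+8+7+29+21+6 = 89
Hub - N1 - N4 - N2 - N5 - N3 - Hub: 18+8+7+18+17+19 = 87
… (106 more)
Hub - N1 - N4 - N3 - N2 - N5 - Hub: 18+8+4+3+18+6 = 57  ← best
The minimum is 57.
One optimal route: Hub → N1 → N4 → N3 → N2 → N5 → Hub.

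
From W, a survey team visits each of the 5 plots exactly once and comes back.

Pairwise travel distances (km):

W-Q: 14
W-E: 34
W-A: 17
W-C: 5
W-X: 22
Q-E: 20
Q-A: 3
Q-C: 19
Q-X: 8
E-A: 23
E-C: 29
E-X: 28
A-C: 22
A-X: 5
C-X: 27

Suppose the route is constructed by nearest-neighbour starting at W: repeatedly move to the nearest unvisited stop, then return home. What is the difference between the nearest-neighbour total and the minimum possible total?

From W: C=5, Q=14, A=17, X=22, E=34 → choose C (5).
From C: Q=19, A=22, X=27, E=29 → choose Q (19).
From Q: A=3, X=8, E=20 → choose A (3).
From A: X=5, E=23 → choose X (5).
From X: E=28 → choose E (28).
NN route W → C → Q → A → X → E → W costs 94.
Optimal: W → Q → A → X → E → C → W costs 84 (by enumerating all 60 distinct tours).
Excess = 94 − 84 = 10.

The nearest-neighbour route is 10 km longer than optimal.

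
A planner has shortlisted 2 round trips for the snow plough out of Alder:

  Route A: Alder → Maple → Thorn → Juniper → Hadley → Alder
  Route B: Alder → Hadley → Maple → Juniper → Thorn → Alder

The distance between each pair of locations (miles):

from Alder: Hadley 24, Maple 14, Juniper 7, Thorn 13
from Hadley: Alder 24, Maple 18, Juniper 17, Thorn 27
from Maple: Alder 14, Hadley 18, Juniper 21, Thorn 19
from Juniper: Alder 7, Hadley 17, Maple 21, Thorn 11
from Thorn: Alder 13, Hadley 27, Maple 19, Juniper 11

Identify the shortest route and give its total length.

85 miles — Route A is the shortest.

Route A: 14 + 19 + 11 + 17 + 24 = 85
Route B: 24 + 18 + 21 + 11 + 13 = 87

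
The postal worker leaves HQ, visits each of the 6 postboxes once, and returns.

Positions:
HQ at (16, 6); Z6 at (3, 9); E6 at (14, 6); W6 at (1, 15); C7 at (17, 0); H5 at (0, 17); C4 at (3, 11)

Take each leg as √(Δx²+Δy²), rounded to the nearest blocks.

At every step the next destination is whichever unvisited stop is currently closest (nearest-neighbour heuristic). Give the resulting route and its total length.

Total distance 53 blocks via the nearest-neighbour route HQ → E6 → C7 → Z6 → C4 → W6 → H5 → HQ.

HQ → [E6:2 / C7:6 / Z6:13 / C4:14 / W6:17 / H5:19] → E6 (2)
E6 → [C7:7 / Z6:11 / C4:12 / W6:16 / H5:18] → C7 (7)
C7 → [Z6:17 / C4:18 / W6:22 / H5:24] → Z6 (17)
Z6 → [C4:2 / W6:6 / H5:9] → C4 (2)
C4 → [W6:4 / H5:7] → W6 (4)
W6 → [H5:2] → H5 (2)
Return H5→HQ: 19.
Total = 2 + 7 + 17 + 2 + 4 + 2 + 19 = 53.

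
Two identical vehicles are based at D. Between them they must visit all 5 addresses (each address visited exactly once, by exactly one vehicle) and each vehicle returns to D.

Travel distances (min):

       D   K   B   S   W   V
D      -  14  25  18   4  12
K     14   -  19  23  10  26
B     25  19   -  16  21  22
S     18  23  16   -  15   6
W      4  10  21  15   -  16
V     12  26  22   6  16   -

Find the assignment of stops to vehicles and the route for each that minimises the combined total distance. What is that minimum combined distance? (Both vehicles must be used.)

There are 2^4 − 1 = 15 ways to divide the 5 stops into two non-empty groups. For each, the best each vehicle can do is its own shortest tour through its group:
  {K} + {B, S, W, V}: 28 + 59 = 87
  {B} + {K, S, W, V}: 50 + 55 = 105
  {K, B} + {S, W, V}: 58 + 37 = 95
  {S} + {K, B, W, V}: 36 + 67 = 103
  {K, S} + {B, W, V}: 55 + 59 = 114
  {B, S} + {K, W, V}: 59 + 52 = 111
  … (15 splits in total)
  {W} + {K, B, S, V}: 8 + 67 = 75  ← best
Best: vehicle 1 D → W → D = 8; vehicle 2 D → K → B → S → V → D = 67; combined 75.

Minimum combined distance: 75 min.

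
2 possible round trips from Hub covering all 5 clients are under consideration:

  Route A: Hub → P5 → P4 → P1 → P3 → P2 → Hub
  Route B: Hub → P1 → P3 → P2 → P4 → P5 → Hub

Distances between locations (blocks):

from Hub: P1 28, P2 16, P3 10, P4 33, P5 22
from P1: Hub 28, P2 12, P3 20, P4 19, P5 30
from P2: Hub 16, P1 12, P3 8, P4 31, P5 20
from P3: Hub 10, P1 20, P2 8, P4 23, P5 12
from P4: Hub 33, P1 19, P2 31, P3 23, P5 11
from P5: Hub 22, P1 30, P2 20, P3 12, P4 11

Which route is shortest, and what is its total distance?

Route A: 22 + 11 + 19 + 20 + 8 + 16 = 96
Route B: 28 + 20 + 8 + 31 + 11 + 22 = 120

96 blocks — Route A is the shortest.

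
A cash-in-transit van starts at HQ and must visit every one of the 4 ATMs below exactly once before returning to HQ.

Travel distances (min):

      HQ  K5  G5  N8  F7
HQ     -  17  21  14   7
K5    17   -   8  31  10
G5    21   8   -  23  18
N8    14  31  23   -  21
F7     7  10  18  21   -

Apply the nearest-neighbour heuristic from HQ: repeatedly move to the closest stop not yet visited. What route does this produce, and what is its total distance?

Nearest-neighbour total = 62 min; route HQ → F7 → K5 → G5 → N8 → HQ.

From HQ: distances to unvisited — F7=7, N8=14, K5=17, G5=21. Nearest is F7 (7).
From F7: distances to unvisited — K5=10, G5=18, N8=21. Nearest is K5 (10).
From K5: distances to unvisited — G5=8, N8=31. Nearest is G5 (8).
From G5: distances to unvisited — N8=23. Nearest is N8 (23).
Return N8→HQ: 14.
Total = 7 + 10 + 8 + 23 + 14 = 62.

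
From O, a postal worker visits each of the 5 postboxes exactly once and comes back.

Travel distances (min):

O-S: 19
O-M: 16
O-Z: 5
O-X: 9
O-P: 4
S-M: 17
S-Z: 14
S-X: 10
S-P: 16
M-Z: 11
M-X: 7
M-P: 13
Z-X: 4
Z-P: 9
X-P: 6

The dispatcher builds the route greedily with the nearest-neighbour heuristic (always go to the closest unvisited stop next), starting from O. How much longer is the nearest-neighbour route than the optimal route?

Excess over optimum: 8 min.

From O: P=4, Z=5, X=9, M=16, S=19 → choose P (4).
From P: X=6, Z=9, M=13, S=16 → choose X (6).
From X: Z=4, M=7, S=10 → choose Z (4).
From Z: M=11, S=14 → choose M (11).
From M: S=17 → choose S (17).
NN route O → P → X → Z → M → S → O costs 61.
Optimal: O → Z → S → M → X → P → O costs 53 (by enumerating all 60 distinct tours).
Excess = 61 − 53 = 8.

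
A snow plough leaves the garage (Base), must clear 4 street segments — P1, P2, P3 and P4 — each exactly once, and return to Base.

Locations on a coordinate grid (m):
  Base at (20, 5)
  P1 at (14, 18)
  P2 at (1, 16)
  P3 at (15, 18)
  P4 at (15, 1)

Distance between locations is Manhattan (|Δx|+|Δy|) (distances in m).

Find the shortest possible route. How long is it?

Shortest round trip = 72 m.

Base→P1→P2→P3→P4→Base: 19+15+16+17+9 = 76
Base→P1→P2→P4→P3→Base: 19+15+29+17+18 = 98
Base→P1→P3→P2→P4→Base: 19+1+16+29+9 = 74
Base→P1→P3→P4→P2→Base: 19+1+17+29+30 = 96
Base→P1→P4→P2→P3→Base: 19+18+29+16+18 = 100
Base→P1→P4→P3→P2→Base: 19+18+17+16+30 = 100
Base→P2→P1→P3→P4→Base: 30+15+1+17+9 = 72
Base→P2→P1→P4→P3→Base: 30+15+18+17+18 = 98
Base→P2→P3→P1→P4→Base: 30+16+1+18+9 = 74
Base→P2→P4→P1→P3→Base: 30+29+18+1+18 = 96
Base→P3→P1→P2→P4→Base: 18+1+15+29+9 = 72
Base→P3→P2→P1→P4→Base: 18+16+15+18+9 = 76
The minimum is 72.
One optimal route: Base → P2 → P1 → P3 → P4 → Base (or its reverse).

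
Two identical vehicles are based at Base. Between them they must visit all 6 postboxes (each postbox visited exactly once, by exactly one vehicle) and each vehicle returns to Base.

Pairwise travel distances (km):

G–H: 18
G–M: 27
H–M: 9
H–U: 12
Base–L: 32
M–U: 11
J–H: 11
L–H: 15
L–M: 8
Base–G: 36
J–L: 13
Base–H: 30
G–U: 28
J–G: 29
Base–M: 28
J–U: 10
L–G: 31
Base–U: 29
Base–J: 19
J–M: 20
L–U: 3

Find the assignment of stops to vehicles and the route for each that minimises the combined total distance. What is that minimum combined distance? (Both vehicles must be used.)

Minimum combined distance: 141 km.

There are 2^5 − 1 = 31 ways to divide the 6 stops into two non-empty groups. For each, the best each vehicle can do is its own shortest tour through its group:
  {J} + {L, G, H, M, U}: 38 + 103 = 141
  {L} + {J, G, H, M, U}: 64 + 103 = 167
  {J, L} + {G, H, M, U}: 64 + 103 = 167
  {G} + {J, L, H, M, U}: 72 + 79 = 151
  {J, G} + {L, H, M, U}: 84 + 79 = 163
  {L, G} + {J, H, M, U}: 99 + 78 = 177
  … (31 splits in total)
Best: vehicle 1 Base → J → Base = 38; vehicle 2 Base → G → H → M → L → U → Base = 103; combined 141.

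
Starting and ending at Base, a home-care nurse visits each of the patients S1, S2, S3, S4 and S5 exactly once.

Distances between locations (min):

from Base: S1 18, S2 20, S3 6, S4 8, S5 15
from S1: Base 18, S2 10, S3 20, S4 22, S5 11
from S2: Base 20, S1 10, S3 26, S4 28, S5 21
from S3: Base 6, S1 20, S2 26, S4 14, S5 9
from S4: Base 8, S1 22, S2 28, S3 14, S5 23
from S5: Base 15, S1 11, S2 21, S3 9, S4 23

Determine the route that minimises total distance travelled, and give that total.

Base → S1 → S2 → S3 → S4 → S5 → Base: 18+10+26+14+23+15 = 106
Base → S1 → S2 → S3 → S5 → S4 → Base: 18+10+26+9+23+8 = 94
Base → S1 → S2 → S4 → S3 → S5 → Base: 18+10+28+14+9+15 = 94
Base → S1 → S2 → S4 → S5 → S3 → Base: 18+10+28+23+9+6 = 94
Base → S1 → S2 → S5 → S3 → S4 → Base: 18+10+21+9+14+8 = 80
Base → S1 → S2 → S5 → S4 → S3 → Base: 18+10+21+23+14+6 = 92
Base → S1 → S3 → S2 → S4 → S5 → Base: 18+20+26+28+23+15 = 130
Base → S1 → S3 → S2 → S5 → S4 → Base: 18+20+26+21+23+8 = 116
Base → S1 → S3 → S4 → S2 → S5 → Base: 18+20+14+28+21+15 = 116
Base → S1 → S3 → S4 → S5 → S2 → Base: 18+20+14+23+21+20 = 116
Base → S1 → S3 → S5 → S2 → S4 → Base: 18+20+9+21+28+8 = 104
Base → S1 → S3 → S5 → S4 → S2 → Base: 18+20+9+23+28+20 = 118
Base → S1 → S4 → S2 → S3 → S5 → Base: 18+22+28+26+9+15 = 118
Base → S1 → S4 → S2 → S5 → S3 → Base: 18+22+28+21+9+6 = 104
… (46 more)
Base → S2 → S1 → S5 → S3 → S4 → Base: 20+10+11+9+14+8 = 72  ← best
The minimum is 72.
One optimal route: Base → S2 → S1 → S5 → S3 → S4 → Base (or its reverse).

Shortest round trip = 72 min.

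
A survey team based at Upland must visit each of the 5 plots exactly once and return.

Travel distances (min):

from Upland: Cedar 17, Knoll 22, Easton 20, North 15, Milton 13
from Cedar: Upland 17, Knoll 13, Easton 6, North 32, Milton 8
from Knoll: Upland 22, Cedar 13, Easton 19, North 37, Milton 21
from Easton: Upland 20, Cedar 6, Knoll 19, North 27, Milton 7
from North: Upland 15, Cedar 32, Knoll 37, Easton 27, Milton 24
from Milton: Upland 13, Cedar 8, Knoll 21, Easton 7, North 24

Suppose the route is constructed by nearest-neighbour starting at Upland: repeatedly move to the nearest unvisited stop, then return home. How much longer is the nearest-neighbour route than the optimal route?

From Upland: Milton=13, North=15, Cedar=17, Easton=20, Knoll=22 → choose Milton (13).
From Milton: Easton=7, Cedar=8, Knoll=21, North=24 → choose Easton (7).
From Easton: Cedar=6, Knoll=19, North=27 → choose Cedar (6).
From Cedar: Knoll=13, North=32 → choose Knoll (13).
From Knoll: North=37 → choose North (37).
NN route Upland → Milton → Easton → Cedar → Knoll → North → Upland costs 91.
Optimal: Upland → Knoll → Cedar → Easton → Milton → North → Upland costs 87 (by enumerating all 60 distinct tours).
Excess = 91 − 87 = 4.

Excess over optimum: 4 min.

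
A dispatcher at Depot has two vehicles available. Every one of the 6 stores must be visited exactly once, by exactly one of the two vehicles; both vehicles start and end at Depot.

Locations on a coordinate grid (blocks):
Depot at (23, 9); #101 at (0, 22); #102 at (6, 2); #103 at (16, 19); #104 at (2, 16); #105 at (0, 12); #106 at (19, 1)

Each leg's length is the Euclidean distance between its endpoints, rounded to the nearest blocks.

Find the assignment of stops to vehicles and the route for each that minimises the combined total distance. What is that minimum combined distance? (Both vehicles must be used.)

86 blocks — the smallest possible combined total.

Try each way of splitting the stops between the two vehicles (each non-empty) and, for each split, find the best tour for each vehicle:
  {#101} + {#102, #103, #104, #105, #106}: 52 + 64 = 116
  {#102} + {#101, #103, #104, #105, #106}: 36 + 69 = 105
  {#101, #102} + {#103, #104, #105, #106}: 65 + 61 = 126
  {#103} + {#101, #102, #104, #105, #106}: 24 + 70 = 94
  {#101, #103} + {#102, #104, #105, #106}: 54 + 60 = 114
  {#102, #103} + {#101, #104, #105, #106}: 50 + 67 = 117
  … (31 splits in total)
  {#101, #102, #103, #104, #105} + {#106}: 68 + 18 = 86  ← best
Best: vehicle 1 Depot → #102 → #105 → #104 → #101 → #103 → Depot = 68; vehicle 2 Depot → #106 → Depot = 18; combined 86.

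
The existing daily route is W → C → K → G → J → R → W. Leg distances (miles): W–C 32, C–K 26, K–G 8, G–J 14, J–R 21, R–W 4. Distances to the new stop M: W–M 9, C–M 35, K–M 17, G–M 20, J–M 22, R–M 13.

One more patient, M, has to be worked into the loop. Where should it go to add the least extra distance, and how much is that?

+12 miles — insert M between W and C.

Insertion cost between consecutive stops i–j is d(i,M) + d(M,j) − d(i,j):
  between W and C: 9 + 35 − 32 = 12
  between C and K: 35 + 17 − 26 = 26
  between K and G: 17 + 20 − 8 = 29
  between G and J: 20 + 22 − 14 = 28
  between J and R: 22 + 13 − 21 = 14
  between R and W: 13 + 9 − 4 = 18
Cheapest insertion is between W and C, adding 12.
New total = 105 + 12 = 117.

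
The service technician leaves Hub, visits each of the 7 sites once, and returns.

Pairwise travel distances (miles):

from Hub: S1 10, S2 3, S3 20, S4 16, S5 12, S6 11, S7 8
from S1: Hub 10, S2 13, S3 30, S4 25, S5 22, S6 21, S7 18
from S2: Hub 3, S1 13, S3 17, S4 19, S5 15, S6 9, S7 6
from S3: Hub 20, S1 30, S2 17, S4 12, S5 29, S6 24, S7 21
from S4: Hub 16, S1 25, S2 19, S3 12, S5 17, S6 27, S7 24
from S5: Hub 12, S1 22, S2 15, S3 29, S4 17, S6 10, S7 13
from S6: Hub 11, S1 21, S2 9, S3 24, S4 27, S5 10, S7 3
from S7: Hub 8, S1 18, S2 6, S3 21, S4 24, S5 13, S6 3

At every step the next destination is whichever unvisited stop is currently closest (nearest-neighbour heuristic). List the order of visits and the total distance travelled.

At Hub the remaining stops are S2 3, S7 8, S1 10, S6 11, S5 12, S4 16, S3 20; go to S2.
At S2 the remaining stops are S7 6, S6 9, S1 13, S5 15, S3 17, S4 19; go to S7.
At S7 the remaining stops are S6 3, S5 13, S1 18, S3 21, S4 24; go to S6.
At S6 the remaining stops are S5 10, S1 21, S3 24, S4 27; go to S5.
At S5 the remaining stops are S4 17, S1 22, S3 29; go to S4.
At S4 the remaining stops are S3 12, S1 25; go to S3.
At S3 the remaining stops are S1 30; go to S1.
Return S1→Hub: 10.
Total = 3 + 6 + 3 + 10 + 17 + 12 + 30 + 10 = 91.

91 miles along Hub → S2 → S7 → S6 → S5 → S4 → S3 → S1 → Hub.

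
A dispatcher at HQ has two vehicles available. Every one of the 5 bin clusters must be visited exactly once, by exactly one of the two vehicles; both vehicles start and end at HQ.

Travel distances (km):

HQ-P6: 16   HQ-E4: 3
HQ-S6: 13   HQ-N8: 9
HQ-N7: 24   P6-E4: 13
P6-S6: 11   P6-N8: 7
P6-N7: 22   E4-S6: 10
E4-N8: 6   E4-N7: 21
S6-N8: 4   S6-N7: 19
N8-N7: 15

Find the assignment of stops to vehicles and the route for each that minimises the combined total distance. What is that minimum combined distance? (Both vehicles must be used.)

There are 2^4 − 1 = 15 ways to divide the 5 stops into two non-empty groups. For each, the best each vehicle can do is its own shortest tour through its group:
  {P6} + {E4, S6, N8, N7}: 32 + 56 = 88
  {E4} + {P6, S6, N8, N7}: 6 + 70 = 76
  {P6, E4} + {S6, N8, N7}: 32 + 56 = 88
  {S6} + {P6, E4, N8, N7}: 26 + 62 = 88
  {P6, S6} + {E4, N8, N7}: 40 + 48 = 88
  {E4, S6} + {P6, N8, N7}: 26 + 62 = 88
  … (15 splits in total)
Best: vehicle 1 HQ → E4 → HQ = 6; vehicle 2 HQ → P6 → S6 → N8 → N7 → HQ = 70; combined 76.

Minimum combined distance: 76 km.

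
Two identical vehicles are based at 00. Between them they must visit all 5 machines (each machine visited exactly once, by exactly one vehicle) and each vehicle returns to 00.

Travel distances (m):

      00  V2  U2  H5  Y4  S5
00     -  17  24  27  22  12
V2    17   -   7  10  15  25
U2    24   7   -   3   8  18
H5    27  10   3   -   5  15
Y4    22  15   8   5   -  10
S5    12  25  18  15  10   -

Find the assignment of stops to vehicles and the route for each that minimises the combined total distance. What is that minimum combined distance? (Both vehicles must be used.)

78 m — the smallest possible combined total.

Check every non-empty split of the stops between the two vehicles; for each half take its own optimal tour:
  {V2} + {U2, H5, Y4, S5}: 34 + 54 = 88
  {U2} + {V2, H5, Y4, S5}: 48 + 54 = 102
  {V2, U2} + {H5, Y4, S5}: 48 + 54 = 102
  {H5} + {V2, U2, Y4, S5}: 54 + 54 = 108
  {V2, H5} + {U2, Y4, S5}: 54 + 54 = 108
  {U2, H5} + {V2, Y4, S5}: 54 + 54 = 108
  … (15 splits in total)
  {V2, U2, H5, Y4} + {S5}: 54 + 24 = 78  ← best
Best: vehicle 1 00 → V2 → U2 → H5 → Y4 → 00 = 54; vehicle 2 00 → S5 → 00 = 24; combined 78.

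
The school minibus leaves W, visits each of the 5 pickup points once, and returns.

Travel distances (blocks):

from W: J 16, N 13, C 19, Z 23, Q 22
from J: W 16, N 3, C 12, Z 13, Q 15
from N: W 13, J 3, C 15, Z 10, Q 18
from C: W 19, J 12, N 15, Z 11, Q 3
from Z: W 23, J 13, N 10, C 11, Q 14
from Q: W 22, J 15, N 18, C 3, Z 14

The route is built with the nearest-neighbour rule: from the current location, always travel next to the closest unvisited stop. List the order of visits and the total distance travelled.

At W the remaining stops are N 13, J 16, C 19, Q 22, Z 23; go to N.
At N the remaining stops are J 3, Z 10, C 15, Q 18; go to J.
At J the remaining stops are C 12, Z 13, Q 15; go to C.
At C the remaining stops are Q 3, Z 11; go to Q.
At Q the remaining stops are Z 14; go to Z.
Return Z→W: 23.
Total = 13 + 3 + 12 + 3 + 14 + 23 = 68.

Nearest-neighbour total = 68 blocks; route W → N → J → C → Q → Z → W.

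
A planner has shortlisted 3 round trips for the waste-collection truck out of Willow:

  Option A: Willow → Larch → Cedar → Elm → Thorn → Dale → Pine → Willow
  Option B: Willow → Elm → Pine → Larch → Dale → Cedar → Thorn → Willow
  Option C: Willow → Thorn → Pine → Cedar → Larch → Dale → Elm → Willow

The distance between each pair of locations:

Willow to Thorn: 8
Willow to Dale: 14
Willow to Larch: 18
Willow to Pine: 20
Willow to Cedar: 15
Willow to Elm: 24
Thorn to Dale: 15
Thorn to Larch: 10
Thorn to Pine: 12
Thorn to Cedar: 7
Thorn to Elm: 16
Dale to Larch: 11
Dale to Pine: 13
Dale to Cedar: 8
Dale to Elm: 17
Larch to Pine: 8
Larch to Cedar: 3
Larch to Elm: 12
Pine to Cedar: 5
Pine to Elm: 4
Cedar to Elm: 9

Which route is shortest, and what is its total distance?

70 — Option B is the shortest.

Option A: 18 + 3 + 9 + 16 + 15 + 13 + 20 = 94
Option B: 24 + 4 + 8 + 11 + 8 + 7 + 8 = 70
Option C: 8 + 12 + 5 + 3 + 11 + 17 + 24 = 80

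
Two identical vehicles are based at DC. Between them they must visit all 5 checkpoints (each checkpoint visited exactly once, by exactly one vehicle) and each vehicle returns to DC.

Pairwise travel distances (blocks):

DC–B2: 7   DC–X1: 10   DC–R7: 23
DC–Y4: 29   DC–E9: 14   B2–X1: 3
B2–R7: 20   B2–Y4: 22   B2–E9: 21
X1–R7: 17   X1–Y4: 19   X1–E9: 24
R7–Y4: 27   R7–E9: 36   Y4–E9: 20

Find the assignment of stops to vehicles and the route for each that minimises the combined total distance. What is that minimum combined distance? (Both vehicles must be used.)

There are 2^4 − 1 = 15 ways to divide the 5 stops into two non-empty groups. For each, the best each vehicle can do is its own shortest tour through its group:
  {B2} + {X1, R7, Y4, E9}: 14 + 88 = 102
  {X1} + {B2, R7, Y4, E9}: 20 + 88 = 108
  {B2, X1} + {R7, Y4, E9}: 20 + 84 = 104
  {R7} + {B2, X1, Y4, E9}: 46 + 63 = 109
  {B2, R7} + {X1, Y4, E9}: 50 + 63 = 113
  {X1, R7} + {B2, Y4, E9}: 50 + 63 = 113
  … (15 splits in total)
Best: vehicle 1 DC → B2 → DC = 14; vehicle 2 DC → X1 → R7 → Y4 → E9 → DC = 88; combined 102.

102 blocks — the smallest possible combined total.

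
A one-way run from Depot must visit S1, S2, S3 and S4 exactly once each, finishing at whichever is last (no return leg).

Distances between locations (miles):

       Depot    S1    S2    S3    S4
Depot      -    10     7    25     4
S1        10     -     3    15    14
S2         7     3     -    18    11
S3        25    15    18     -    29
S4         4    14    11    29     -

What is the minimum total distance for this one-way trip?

There are 4! = 24 possible orderings.
Depot → S1 → S2 → S3 → S4: 10+3+18+29 = 60
Depot → S1 → S2 → S4 → S3: 10+3+11+29 = 53
Depot → S1 → S3 → S2 → S4: 10+15+18+11 = 54
Depot → S1 → S3 → S4 → S2: 10+15+29+11 = 65
Depot → S1 → S4 → S2 → S3: 10+14+11+18 = 53
Depot → S1 → S4 → S3 → S2: 10+14+29+18 = 71
Depot → S2 → S1 → S3 → S4: 7+3+15+29 = 54
Depot → S2 → S1 → S4 → S3: 7+3+14+29 = 53
Depot → S2 → S3 → S1 → S4: 7+18+15+14 = 54
Depot → S2 → S3 → S4 → S1: 7+18+29+14 = 68
Depot → S2 → S4 → S1 → S3: 7+11+14+15 = 47
Depot → S2 → S4 → S3 → S1: 7+11+29+15 = 62
Depot → S3 → S1 → S2 → S4: 25+15+3+11 = 54
Depot → S3 → S1 → S4 → S2: 25+15+14+11 = 65
… (10 more)
Depot → S4 → S2 → S1 → S3: 4+11+3+15 = 33  ← best
The minimum is 33.
One shortest path: Depot → S4 → S2 → S1 → S3.

Shortest open route: 33 miles.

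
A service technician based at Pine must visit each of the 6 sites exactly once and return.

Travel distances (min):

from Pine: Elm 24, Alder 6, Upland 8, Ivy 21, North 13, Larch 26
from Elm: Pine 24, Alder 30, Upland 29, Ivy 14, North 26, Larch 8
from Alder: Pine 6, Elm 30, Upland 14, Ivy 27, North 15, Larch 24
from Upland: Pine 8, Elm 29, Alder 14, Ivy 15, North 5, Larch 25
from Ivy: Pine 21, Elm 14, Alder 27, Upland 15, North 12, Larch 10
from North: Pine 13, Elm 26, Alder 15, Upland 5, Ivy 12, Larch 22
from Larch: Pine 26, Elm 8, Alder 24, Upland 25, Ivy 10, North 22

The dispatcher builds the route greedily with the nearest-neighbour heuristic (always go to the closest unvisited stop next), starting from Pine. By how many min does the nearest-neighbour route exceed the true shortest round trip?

From Pine: Alder=6, Upland=8, North=13, Ivy=21, Elm=24, Larch=26 → choose Alder (6).
From Alder: Upland=14, North=15, Larch=24, Ivy=27, Elm=30 → choose Upland (14).
From Upland: North=5, Ivy=15, Larch=25, Elm=29 → choose North (5).
From North: Ivy=12, Larch=22, Elm=26 → choose Ivy (12).
From Ivy: Larch=10, Elm=14 → choose Larch (10).
From Larch: Elm=8 → choose Elm (8).
NN route Pine → Alder → Upland → North → Ivy → Larch → Elm → Pine costs 79.
Optimal: Pine → Alder → Larch → Elm → Ivy → North → Upland → Pine costs 77 (by enumerating all 360 distinct tours).
Excess = 79 − 77 = 2.

Excess over optimum: 2 min.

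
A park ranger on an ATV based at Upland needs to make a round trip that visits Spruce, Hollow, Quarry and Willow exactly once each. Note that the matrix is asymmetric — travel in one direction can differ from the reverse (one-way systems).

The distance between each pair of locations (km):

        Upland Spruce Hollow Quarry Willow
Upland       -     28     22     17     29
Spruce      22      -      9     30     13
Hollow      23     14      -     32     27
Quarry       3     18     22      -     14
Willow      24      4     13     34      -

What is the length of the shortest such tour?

67 km — the shortest possible round trip.

Upland→Spruce→Hollow→Quarry→Willow→Upland: 28+9+32+14+24 = 107
Upland→Spruce→Hollow→Willow→Quarry→Upland: 28+9+27+34+3 = 101
Upland→Spruce→Quarry→Hollow→Willow→Upland: 28+30+22+27+24 = 131
Upland→Spruce→Quarry→Willow→Hollow→Upland: 28+30+14+13+23 = 108
Upland→Spruce→Willow→Hollow→Quarry→Upland: 28+13+13+32+3 = 89
Upland→Spruce→Willow→Quarry→Hollow→Upland: 28+13+34+22+23 = 120
Upland→Hollow→Spruce→Quarry→Willow→Upland: 22+14+30+14+24 = 104
Upland→Hollow→Spruce→Willow→Quarry→Upland: 22+14+13+34+3 = 86
Upland→Hollow→Quarry→Spruce→Willow→Upland: 22+32+18+13+24 = 109
Upland→Hollow→Quarry→Willow→Spruce→Upland: 22+32+14+4+22 = 94
Upland→Hollow→Willow→Spruce→Quarry→Upland: 22+27+4+30+3 = 86
Upland→Hollow→Willow→Quarry→Spruce→Upland: 22+27+34+18+22 = 123
Upland→Quarry→Spruce→Hollow→Willow→Upland: 17+18+9+27+24 = 95
Upland→Quarry→Spruce→Willow→Hollow→Upland: 17+18+13+13+23 = 84
… (10 more)
Upland→Quarry→Willow→Spruce→Hollow→Upland: 17+14+4+9+23 = 67  ← best
The minimum is 67.
One optimal route: Upland → Quarry → Willow → Spruce → Hollow → Upland.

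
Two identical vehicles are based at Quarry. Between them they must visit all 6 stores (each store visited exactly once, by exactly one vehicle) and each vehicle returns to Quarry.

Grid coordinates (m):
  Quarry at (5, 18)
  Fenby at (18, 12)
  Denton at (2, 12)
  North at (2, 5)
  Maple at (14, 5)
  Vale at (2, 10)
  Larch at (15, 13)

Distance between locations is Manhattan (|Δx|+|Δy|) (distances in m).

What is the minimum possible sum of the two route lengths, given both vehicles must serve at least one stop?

Minimum combined distance: 76 m.

There are 2^5 − 1 = 31 ways to divide the 6 stops into two non-empty groups. For each, the best each vehicle can do is its own shortest tour through its group:
  {Fenby} + {Denton, North, Maple, Vale, Larch}: 38 + 52 = 90
  {Denton} + {Fenby, North, Maple, Vale, Larch}: 18 + 58 = 76
  {Fenby, Denton} + {North, Maple, Vale, Larch}: 44 + 52 = 96
  {North} + {Fenby, Denton, Maple, Vale, Larch}: 32 + 58 = 90
  {Fenby, North} + {Denton, Maple, Vale, Larch}: 58 + 52 = 110
  {Denton, North} + {Fenby, Maple, Vale, Larch}: 32 + 58 = 90
  … (31 splits in total)
Best: vehicle 1 Quarry → Denton → Quarry = 18; vehicle 2 Quarry → Vale → North → Maple → Fenby → Larch → Quarry = 58; combined 76.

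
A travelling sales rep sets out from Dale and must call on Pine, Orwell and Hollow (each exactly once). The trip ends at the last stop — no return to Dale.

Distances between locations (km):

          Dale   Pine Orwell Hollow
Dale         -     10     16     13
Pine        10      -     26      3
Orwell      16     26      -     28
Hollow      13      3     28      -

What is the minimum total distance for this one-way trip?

There are 3! = 6 possible orderings.
Dale→Pine→Orwell→Hollow: 10+26+28 = 64
Dale→Pine→Hollow→Orwell: 10+3+28 = 41
Dale→Orwell→Pine→Hollow: 16+26+3 = 45
Dale→Orwell→Hollow→Pine: 16+28+3 = 47
Dale→Hollow→Pine→Orwell: 13+3+26 = 42
Dale→Hollow→Orwell→Pine: 13+28+26 = 67
The minimum is 41.
One shortest path: Dale → Pine → Hollow → Orwell.

Shortest open route: 41 km.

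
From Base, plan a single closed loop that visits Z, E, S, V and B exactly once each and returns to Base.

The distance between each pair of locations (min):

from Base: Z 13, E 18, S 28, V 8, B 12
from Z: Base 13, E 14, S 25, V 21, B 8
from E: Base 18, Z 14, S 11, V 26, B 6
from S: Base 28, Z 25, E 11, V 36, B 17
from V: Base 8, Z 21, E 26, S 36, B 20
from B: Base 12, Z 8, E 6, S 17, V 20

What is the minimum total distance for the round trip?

Minimum total distance: 82 min.

Base - Z - E - S - V - B - Base: 13+14+11+36+20+12 = 106
Base - Z - E - S - B - V - Base: 13+14+11+17+20+8 = 83
Base - Z - E - V - S - B - Base: 13+14+26+36+17+12 = 118
Base - Z - E - V - B - S - Base: 13+14+26+20+17+28 = 118
Base - Z - E - B - S - V - Base: 13+14+6+17+36+8 = 94
Base - Z - E - B - V - S - Base: 13+14+6+20+36+28 = 117
Base - Z - S - E - V - B - Base: 13+25+11+26+20+12 = 107
Base - Z - S - E - B - V - Base: 13+25+11+6+20+8 = 83
Base - Z - S - V - E - B - Base: 13+25+36+26+6+12 = 118
Base - Z - S - V - B - E - Base: 13+25+36+20+6+18 = 118
Base - Z - S - B - E - V - Base: 13+25+17+6+26+8 = 95
Base - Z - S - B - V - E - Base: 13+25+17+20+26+18 = 119
Base - Z - V - E - S - B - Base: 13+21+26+11+17+12 = 100
Base - Z - V - E - B - S - Base: 13+21+26+6+17+28 = 111
… (46 more)
Base - Z - B - E - S - V - Base: 13+8+6+11+36+8 = 82  ← best
The minimum is 82.
One optimal route: Base → Z → B → E → S → V → Base (or its reverse).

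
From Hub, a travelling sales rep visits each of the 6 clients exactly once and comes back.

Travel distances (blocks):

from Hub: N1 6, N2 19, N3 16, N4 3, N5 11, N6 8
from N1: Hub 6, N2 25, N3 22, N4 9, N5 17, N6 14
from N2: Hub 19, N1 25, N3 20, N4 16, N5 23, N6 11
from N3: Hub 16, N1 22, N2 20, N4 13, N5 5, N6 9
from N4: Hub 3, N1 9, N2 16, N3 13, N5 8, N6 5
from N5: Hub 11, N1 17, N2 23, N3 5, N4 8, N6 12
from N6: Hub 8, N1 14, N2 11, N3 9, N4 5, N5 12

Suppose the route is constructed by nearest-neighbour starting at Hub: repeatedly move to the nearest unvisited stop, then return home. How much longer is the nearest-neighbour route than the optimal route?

Excess over optimum: 16 blocks.

From Hub: N4=3, N1=6, N6=8, N5=11, N3=16, N2=19 → choose N4 (3).
From N4: N6=5, N5=8, N1=9, N3=13, N2=16 → choose N6 (5).
From N6: N3=9, N2=11, N5=12, N1=14 → choose N3 (9).
From N3: N5=5, N2=20, N1=22 → choose N5 (5).
From N5: N1=17, N2=23 → choose N1 (17).
From N1: N2=25 → choose N2 (25).
NN route Hub → N4 → N6 → N3 → N5 → N1 → N2 → Hub costs 83.
Optimal: Hub → N1 → N2 → N6 → N3 → N5 → N4 → Hub costs 67 (by enumerating all 360 distinct tours).
Excess = 83 − 67 = 16.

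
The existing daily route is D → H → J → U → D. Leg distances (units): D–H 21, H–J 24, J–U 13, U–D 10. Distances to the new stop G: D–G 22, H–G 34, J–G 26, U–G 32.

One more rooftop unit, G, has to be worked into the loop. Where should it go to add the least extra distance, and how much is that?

Adding 35 by placing G on the D–H leg.

Insertion cost between consecutive stops i–j is d(i,G) + d(G,j) − d(i,j):
  between D and H: 22 + 34 − 21 = 35
  between H and J: 34 + 26 − 24 = 36
  between J and U: 26 + 32 − 13 = 45
  between U and D: 32 + 22 − 10 = 44
Cheapest insertion is between D and H, adding 35.
New total = 68 + 35 = 103.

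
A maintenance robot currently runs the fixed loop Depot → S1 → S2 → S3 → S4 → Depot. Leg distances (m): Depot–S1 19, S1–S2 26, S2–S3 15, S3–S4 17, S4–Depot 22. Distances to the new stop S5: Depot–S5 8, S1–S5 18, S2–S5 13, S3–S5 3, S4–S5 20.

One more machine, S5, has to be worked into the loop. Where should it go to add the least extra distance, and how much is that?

Insertion cost between consecutive stops i–j is d(i,S5) + d(S5,j) − d(i,j):
  between Depot and S1: 8 + 18 − 19 = 7
  between S1 and S2: 18 + 13 − 26 = 5
  between S2 and S3: 13 + 3 − 15 = 1
  between S3 and S4: 3 + 20 − 17 = 6
  between S4 and Depot: 20 + 8 − 22 = 6
Cheapest insertion is between S2 and S3, adding 1.
New total = 99 + 1 = 100.

+1 m — insert S5 between S2 and S3.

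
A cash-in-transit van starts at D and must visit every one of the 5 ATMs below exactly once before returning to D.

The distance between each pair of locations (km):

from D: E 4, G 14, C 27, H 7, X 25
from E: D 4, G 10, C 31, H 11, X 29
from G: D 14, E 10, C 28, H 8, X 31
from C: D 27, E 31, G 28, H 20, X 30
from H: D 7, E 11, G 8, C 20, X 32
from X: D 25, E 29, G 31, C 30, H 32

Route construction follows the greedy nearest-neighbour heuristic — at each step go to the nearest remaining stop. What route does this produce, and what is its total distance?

97 km along D → E → G → H → C → X → D.

D → [E:4 / H:7 / G:14 / X:25 / C:27] → E (4)
E → [G:10 / H:11 / X:29 / C:31] → G (10)
G → [H:8 / C:28 / X:31] → H (8)
H → [C:20 / X:32] → C (20)
C → [X:30] → X (30)
Return X→D: 25.
Total = 4 + 10 + 8 + 20 + 30 + 25 = 97.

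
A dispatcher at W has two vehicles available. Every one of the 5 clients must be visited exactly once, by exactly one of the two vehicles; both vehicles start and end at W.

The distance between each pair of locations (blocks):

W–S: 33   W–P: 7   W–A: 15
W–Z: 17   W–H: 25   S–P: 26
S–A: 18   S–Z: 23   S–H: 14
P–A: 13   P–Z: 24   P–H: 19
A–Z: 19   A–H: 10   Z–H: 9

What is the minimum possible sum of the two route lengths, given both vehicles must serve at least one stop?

Try each way of splitting the stops between the two vehicles (each non-empty) and, for each split, find the best tour for each vehicle:
  {S} + {P, A, Z, H}: 66 + 56 = 122
  {P} + {S, A, Z, H}: 14 + 73 = 87
  {S, P} + {A, Z, H}: 66 + 51 = 117
  {A} + {S, P, Z, H}: 30 + 73 = 103
  {S, A} + {P, Z, H}: 66 + 52 = 118
  {P, A} + {S, Z, H}: 35 + 73 = 108
  … (15 splits in total)
Best: vehicle 1 W → P → W = 14; vehicle 2 W → A → S → H → Z → W = 73; combined 87.

Minimum combined distance: 87 blocks.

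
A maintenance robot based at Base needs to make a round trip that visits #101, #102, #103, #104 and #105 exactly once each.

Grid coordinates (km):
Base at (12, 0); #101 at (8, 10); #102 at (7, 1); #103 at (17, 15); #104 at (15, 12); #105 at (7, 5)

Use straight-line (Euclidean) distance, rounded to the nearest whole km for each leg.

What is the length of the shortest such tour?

40 km — the shortest possible round trip.

Base-#101-#102-#103-#104-#105-Base: 11+9+17+4+11+7 = 59
Base-#101-#102-#103-#105-#104-Base: 11+9+17+14+11+12 = 74
Base-#101-#102-#104-#103-#105-Base: 11+9+14+4+14+7 = 59
Base-#101-#102-#104-#105-#103-Base: 11+9+14+11+14+16 = 75
Base-#101-#102-#105-#103-#104-Base: 11+9+4+14+4+12 = 54
Base-#101-#102-#105-#104-#103-Base: 11+9+4+11+4+16 = 55
Base-#101-#103-#102-#104-#105-Base: 11+10+17+14+11+7 = 70
Base-#101-#103-#102-#105-#104-Base: 11+10+17+4+11+12 = 65
Base-#101-#103-#104-#102-#105-Base: 11+10+4+14+4+7 = 50
Base-#101-#103-#104-#105-#102-Base: 11+10+4+11+4+5 = 45
Base-#101-#103-#105-#102-#104-Base: 11+10+14+4+14+12 = 65
Base-#101-#103-#105-#104-#102-Base: 11+10+14+11+14+5 = 65
Base-#101-#104-#102-#103-#105-Base: 11+7+14+17+14+7 = 70
Base-#101-#104-#102-#105-#103-Base: 11+7+14+4+14+16 = 66
… (46 more)
Base-#102-#105-#101-#103-#104-Base: 5+4+5+10+4+12 = 40  ← best
The minimum is 40.
One optimal route: Base → #102 → #105 → #101 → #103 → #104 → Base (or its reverse).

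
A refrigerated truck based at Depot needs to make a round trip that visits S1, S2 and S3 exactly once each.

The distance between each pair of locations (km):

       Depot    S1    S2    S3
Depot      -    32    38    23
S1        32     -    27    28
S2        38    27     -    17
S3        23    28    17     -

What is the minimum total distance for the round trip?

99 km — the shortest possible round trip.

There are 3 distinct closed tours to check (reversals are equivalent).
Depot-S1-S2-S3-Depot: 32+27+17+23 = 99
Depot-S1-S3-S2-Depot: 32+28+17+38 = 115
Depot-S2-S1-S3-Depot: 38+27+28+23 = 116
The minimum is 99.
One optimal route: Depot → S1 → S2 → S3 → Depot (or its reverse).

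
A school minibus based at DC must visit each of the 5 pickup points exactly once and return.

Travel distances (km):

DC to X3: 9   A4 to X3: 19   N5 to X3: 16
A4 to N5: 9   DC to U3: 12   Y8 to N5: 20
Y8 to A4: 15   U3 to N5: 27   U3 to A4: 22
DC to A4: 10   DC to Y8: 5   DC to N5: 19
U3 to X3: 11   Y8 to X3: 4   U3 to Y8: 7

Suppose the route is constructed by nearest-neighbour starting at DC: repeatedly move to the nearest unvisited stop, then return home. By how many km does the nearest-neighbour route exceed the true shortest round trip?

DC: Y8=5, X3=9, A4=10, U3=12, N5=19 ⇒ Y8
Y8: X3=4, U3=7, A4=15, N5=20 ⇒ X3
X3: U3=11, N5=16, A4=19 ⇒ U3
U3: A4=22, N5=27 ⇒ A4
A4: N5=9 ⇒ N5
NN route DC → Y8 → X3 → U3 → A4 → N5 → DC costs 70.
Optimal: DC → U3 → Y8 → X3 → N5 → A4 → DC costs 58 (by enumerating all 60 distinct tours).
Excess = 70 − 58 = 12.

The nearest-neighbour route is 12 km longer than optimal.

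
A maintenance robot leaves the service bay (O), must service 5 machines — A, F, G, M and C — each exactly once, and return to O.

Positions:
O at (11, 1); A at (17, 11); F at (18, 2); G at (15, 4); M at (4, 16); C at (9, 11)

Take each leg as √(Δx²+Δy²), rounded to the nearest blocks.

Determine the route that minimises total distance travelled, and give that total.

Minimum total distance: 49 blocks.

O → A → F → G → M → C → O: 12+9+4+16+7+10 = 58
O → A → F → G → C → M → O: 12+9+4+9+7+17 = 58
O → A → F → M → G → C → O: 12+9+20+16+9+10 = 76
O → A → F → M → C → G → O: 12+9+20+7+9+5 = 62
O → A → F → C → G → M → O: 12+9+13+9+16+17 = 76
O → A → F → C → M → G → O: 12+9+13+7+16+5 = 62
O → A → G → F → M → C → O: 12+7+4+20+7+10 = 60
O → A → G → F → C → M → O: 12+7+4+13+7+17 = 60
O → A → G → M → F → C → O: 12+7+16+20+13+10 = 78
O → A → G → M → C → F → O: 12+7+16+7+13+7 = 62
O → A → G → C → F → M → O: 12+7+9+13+20+17 = 78
O → A → G → C → M → F → O: 12+7+9+7+20+7 = 62
O → A → M → F → G → C → O: 12+14+20+4+9+10 = 69
O → A → M → F → C → G → O: 12+14+20+13+9+5 = 73
… (46 more)
O → F → G → A → M → C → O: 7+4+7+14+7+10 = 49  ← best
The minimum is 49.
One optimal route: O → F → G → A → M → C → O (or its reverse).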